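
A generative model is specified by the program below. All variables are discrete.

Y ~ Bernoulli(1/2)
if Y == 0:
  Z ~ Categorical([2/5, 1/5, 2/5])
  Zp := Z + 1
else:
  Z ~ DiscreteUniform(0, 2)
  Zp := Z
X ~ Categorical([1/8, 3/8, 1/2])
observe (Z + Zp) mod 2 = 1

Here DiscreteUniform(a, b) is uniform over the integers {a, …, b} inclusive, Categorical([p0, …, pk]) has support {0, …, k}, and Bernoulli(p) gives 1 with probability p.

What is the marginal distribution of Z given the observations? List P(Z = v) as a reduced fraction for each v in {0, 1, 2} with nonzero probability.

P(Z=0) = 2/5, P(Z=1) = 1/5, P(Z=2) = 2/5

Enumerate traces; 9 have nonzero weight after conditioning:
  (Y=0, Z=0, X=0) weight 1/40
  (Y=0, Z=0, X=1) weight 3/40
  (Y=0, Z=0, X=2) weight 1/10
  (Y=0, Z=1, X=0) weight 1/80
  (Y=0, Z=1, X=1) weight 3/80
  (Y=0, Z=1, X=2) weight 1/20
  (Y=0, Z=2, X=0) weight 1/40
  (Y=0, Z=2, X=1) weight 3/40
  … 1 more
Group by Z:
  weight(Z=0) = 1/5
  weight(Z=1) = 1/10
  weight(Z=2) = 1/5
Total weight = 1/5 + 1/10 + 1/5 = 1/2
P(Z=0 | obs) = 1/5 / 1/2 = 2/5
P(Z=1 | obs) = 1/10 / 1/2 = 1/5
P(Z=2 | obs) = 1/5 / 1/2 = 2/5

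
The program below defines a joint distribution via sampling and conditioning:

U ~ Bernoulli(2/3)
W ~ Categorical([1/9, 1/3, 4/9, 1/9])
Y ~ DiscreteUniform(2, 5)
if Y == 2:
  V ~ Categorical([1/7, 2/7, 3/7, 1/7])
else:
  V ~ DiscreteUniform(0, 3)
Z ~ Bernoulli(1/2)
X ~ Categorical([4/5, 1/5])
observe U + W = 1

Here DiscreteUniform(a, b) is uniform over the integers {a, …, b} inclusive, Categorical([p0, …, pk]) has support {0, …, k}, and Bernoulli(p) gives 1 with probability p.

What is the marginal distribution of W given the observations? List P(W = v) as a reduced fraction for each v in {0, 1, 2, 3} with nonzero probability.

P(W=0) = 2/5, P(W=1) = 3/5

Enumerate traces; 128 have nonzero weight after conditioning:
  (U=0, W=1, Y=2, V=0, Z=0, X=0) weight 1/630
  (U=0, W=1, Y=2, V=0, Z=0, X=1) weight 1/2520
  (U=0, W=1, Y=2, V=0, Z=1, X=0) weight 1/630
  (U=0, W=1, Y=2, V=0, Z=1, X=1) weight 1/2520
  (U=0, W=1, Y=2, V=1, Z=0, X=0) weight 1/315
  (U=0, W=1, Y=2, V=1, Z=0, X=1) weight 1/1260
  (U=0, W=1, Y=2, V=1, Z=1, X=0) weight 1/315
  (U=0, W=1, Y=2, V=1, Z=1, X=1) weight 1/1260
  (U=1, W=0, Y=2, V=0, Z=0, X=0) weight 1/945
  … 119 more
Group by W:
  weight(W=0) = 2/27
  weight(W=1) = 1/9
Total weight = 2/27 + 1/9 = 5/27
P(W=0 | obs) = 2/27 / 5/27 = 2/5
P(W=1 | obs) = 1/9 / 5/27 = 3/5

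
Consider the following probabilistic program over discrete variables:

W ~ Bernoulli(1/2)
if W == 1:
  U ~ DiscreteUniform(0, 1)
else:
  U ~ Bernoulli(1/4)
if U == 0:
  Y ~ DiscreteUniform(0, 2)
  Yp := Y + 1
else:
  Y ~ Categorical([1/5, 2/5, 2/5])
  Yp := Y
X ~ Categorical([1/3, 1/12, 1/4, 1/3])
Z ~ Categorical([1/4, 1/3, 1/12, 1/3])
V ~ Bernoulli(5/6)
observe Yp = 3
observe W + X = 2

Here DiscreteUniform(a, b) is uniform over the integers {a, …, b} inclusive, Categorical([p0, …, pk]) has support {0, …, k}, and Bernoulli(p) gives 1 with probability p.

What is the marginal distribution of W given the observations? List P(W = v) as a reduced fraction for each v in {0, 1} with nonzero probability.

P(W=0) = 9/11, P(W=1) = 2/11

Enumerate traces; 16 have nonzero weight after conditioning:
  (W=0, U=0, Y=2, X=2, Z=0, V=0) weight 1/768
  (W=0, U=0, Y=2, X=2, Z=0, V=1) weight 5/768
  (W=0, U=0, Y=2, X=2, Z=1, V=0) weight 1/576
  (W=0, U=0, Y=2, X=2, Z=1, V=1) weight 5/576
  (W=0, U=0, Y=2, X=2, Z=2, V=0) weight 1/2304
  (W=0, U=0, Y=2, X=2, Z=2, V=1) weight 5/2304
  (W=0, U=0, Y=2, X=2, Z=3, V=0) weight 1/576
  (W=0, U=0, Y=2, X=2, Z=3, V=1) weight 5/576
  (W=1, U=0, Y=2, X=1, Z=0, V=0) weight 1/3456
  … 7 more
Group by W:
  weight(W=0) = 1/32
  weight(W=1) = 1/144
Total weight = 1/32 + 1/144 = 11/288
P(W=0 | obs) = 1/32 / 11/288 = 9/11
P(W=1 | obs) = 1/144 / 11/288 = 2/11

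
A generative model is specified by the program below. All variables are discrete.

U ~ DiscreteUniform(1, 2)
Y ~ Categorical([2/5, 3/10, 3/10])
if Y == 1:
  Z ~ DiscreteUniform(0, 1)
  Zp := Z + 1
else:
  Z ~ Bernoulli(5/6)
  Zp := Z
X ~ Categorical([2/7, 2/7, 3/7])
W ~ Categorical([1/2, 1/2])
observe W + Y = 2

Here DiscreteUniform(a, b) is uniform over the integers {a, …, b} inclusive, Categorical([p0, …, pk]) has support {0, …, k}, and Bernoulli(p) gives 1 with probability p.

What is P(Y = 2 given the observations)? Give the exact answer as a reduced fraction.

P(Y = 2 | obs) = 1/2

Enumerate traces; 24 have nonzero weight after conditioning:
  (U=1, Y=1, Z=0, X=0, W=1) weight 3/280
  (U=1, Y=1, Z=0, X=1, W=1) weight 3/280
  (U=1, Y=1, Z=0, X=2, W=1) weight 9/560
  (U=1, Y=1, Z=1, X=0, W=1) weight 3/280
  (U=1, Y=1, Z=1, X=1, W=1) weight 3/280
  (U=1, Y=1, Z=1, X=2, W=1) weight 9/560
  (U=1, Y=2, Z=0, X=0, W=0) weight 1/280
  (U=1, Y=2, Z=0, X=1, W=0) weight 1/280
  … 16 more
Group by Y:
  weight(Y=1) = 3/20
  weight(Y=2) = 3/20
Total weight = 3/20 + 3/20 = 3/10
P(Y=1 | obs) = 3/20 / 3/10 = 1/2
P(Y=2 | obs) = 3/20 / 3/10 = 1/2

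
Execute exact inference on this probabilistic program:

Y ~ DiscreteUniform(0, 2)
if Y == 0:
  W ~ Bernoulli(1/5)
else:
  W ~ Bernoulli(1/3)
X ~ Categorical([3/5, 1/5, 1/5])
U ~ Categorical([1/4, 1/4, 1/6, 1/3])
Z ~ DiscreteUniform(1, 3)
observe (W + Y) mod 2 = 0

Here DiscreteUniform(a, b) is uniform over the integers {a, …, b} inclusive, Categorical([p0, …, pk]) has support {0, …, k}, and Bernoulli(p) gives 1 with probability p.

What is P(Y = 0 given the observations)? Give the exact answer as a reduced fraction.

Enumerate traces; 108 have nonzero weight after conditioning:
  (Y=0, W=0, X=0, U=0, Z=1) weight 1/75
  (Y=0, W=0, X=0, U=0, Z=2) weight 1/75
  (Y=0, W=0, X=0, U=0, Z=3) weight 1/75
  (Y=0, W=0, X=0, U=1, Z=1) weight 1/75
  (Y=0, W=0, X=0, U=1, Z=2) weight 1/75
  (Y=0, W=0, X=0, U=1, Z=3) weight 1/75
  (Y=0, W=0, X=0, U=2, Z=1) weight 2/225
  (Y=0, W=0, X=0, U=2, Z=2) weight 2/225
  (Y=1, W=1, X=0, U=0, Z=1) weight 1/180
  (Y=2, W=0, X=0, U=0, Z=1) weight 1/90
  … 98 more
Group by Y:
  weight(Y=0) = 4/15
  weight(Y=1) = 1/9
  weight(Y=2) = 2/9
Total weight = 4/15 + 1/9 + 2/9 = 3/5
P(Y=0 | obs) = 4/15 / 3/5 = 4/9
P(Y=1 | obs) = 1/9 / 3/5 = 5/27
P(Y=2 | obs) = 2/9 / 3/5 = 10/27

P(Y = 0 | obs) = 4/9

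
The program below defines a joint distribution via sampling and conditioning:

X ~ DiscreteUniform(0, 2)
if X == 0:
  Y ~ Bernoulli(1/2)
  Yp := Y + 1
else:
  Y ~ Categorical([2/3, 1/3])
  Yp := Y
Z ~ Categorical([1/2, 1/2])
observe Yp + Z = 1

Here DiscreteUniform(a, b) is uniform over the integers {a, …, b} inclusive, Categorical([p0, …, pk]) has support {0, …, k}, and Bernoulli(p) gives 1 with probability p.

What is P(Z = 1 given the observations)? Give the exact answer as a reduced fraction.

P(Z = 1 | obs) = 8/15

Enumerate traces; 5 have nonzero weight after conditioning:
  (X=0, Y=0, Z=0) weight 1/12
  (X=1, Y=0, Z=1) weight 1/9
  (X=1, Y=1, Z=0) weight 1/18
  (X=2, Y=0, Z=1) weight 1/9
  (X=2, Y=1, Z=0) weight 1/18
Group by Z:
  weight(Z=0) = 7/36
  weight(Z=1) = 2/9
Total weight = 7/36 + 2/9 = 5/12
P(Z=0 | obs) = 7/36 / 5/12 = 7/15
P(Z=1 | obs) = 2/9 / 5/12 = 8/15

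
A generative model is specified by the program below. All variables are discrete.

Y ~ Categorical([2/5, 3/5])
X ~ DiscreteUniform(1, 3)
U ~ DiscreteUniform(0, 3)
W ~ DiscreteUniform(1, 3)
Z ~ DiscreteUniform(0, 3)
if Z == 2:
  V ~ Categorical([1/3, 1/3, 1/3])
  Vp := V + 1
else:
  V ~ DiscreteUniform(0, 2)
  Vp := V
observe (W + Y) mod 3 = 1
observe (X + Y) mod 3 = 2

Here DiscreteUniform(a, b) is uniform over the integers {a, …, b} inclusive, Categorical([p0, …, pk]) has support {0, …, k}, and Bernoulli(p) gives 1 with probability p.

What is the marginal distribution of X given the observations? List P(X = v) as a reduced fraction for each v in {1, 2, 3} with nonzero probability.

P(X=1) = 3/5, P(X=2) = 2/5

Enumerate traces; 96 have nonzero weight after conditioning:
  (Y=0, X=2, U=0, W=1, Z=0, V=0) weight 1/1080
  (Y=0, X=2, U=0, W=1, Z=0, V=1) weight 1/1080
  (Y=0, X=2, U=0, W=1, Z=0, V=2) weight 1/1080
  (Y=0, X=2, U=0, W=1, Z=1, V=0) weight 1/1080
  (Y=0, X=2, U=0, W=1, Z=1, V=1) weight 1/1080
  (Y=0, X=2, U=0, W=1, Z=1, V=2) weight 1/1080
  (Y=0, X=2, U=0, W=1, Z=2, V=0) weight 1/1080
  (Y=0, X=2, U=0, W=1, Z=2, V=1) weight 1/1080
  (Y=1, X=1, U=0, W=3, Z=0, V=0) weight 1/720
  … 87 more
Group by X:
  weight(X=1) = 1/15
  weight(X=2) = 2/45
Total weight = 1/15 + 2/45 = 1/9
P(X=1 | obs) = 1/15 / 1/9 = 3/5
P(X=2 | obs) = 2/45 / 1/9 = 2/5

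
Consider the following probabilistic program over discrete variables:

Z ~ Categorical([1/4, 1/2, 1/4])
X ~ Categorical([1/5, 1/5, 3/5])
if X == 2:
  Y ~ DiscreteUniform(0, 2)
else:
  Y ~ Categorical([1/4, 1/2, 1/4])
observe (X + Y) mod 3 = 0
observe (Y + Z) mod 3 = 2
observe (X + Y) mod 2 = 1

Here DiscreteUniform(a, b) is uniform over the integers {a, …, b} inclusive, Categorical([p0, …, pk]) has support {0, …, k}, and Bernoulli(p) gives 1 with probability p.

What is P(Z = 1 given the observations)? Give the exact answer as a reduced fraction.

P(Z = 1 | obs) = 8/9

Enumerate traces; 2 have nonzero weight after conditioning:
  (Z=0, X=1, Y=2) weight 1/80
  (Z=1, X=2, Y=1) weight 1/10
Group by Z:
  weight(Z=0) = 1/80
  weight(Z=1) = 1/10
Total weight = 1/80 + 1/10 = 9/80
P(Z=0 | obs) = 1/80 / 9/80 = 1/9
P(Z=1 | obs) = 1/10 / 9/80 = 8/9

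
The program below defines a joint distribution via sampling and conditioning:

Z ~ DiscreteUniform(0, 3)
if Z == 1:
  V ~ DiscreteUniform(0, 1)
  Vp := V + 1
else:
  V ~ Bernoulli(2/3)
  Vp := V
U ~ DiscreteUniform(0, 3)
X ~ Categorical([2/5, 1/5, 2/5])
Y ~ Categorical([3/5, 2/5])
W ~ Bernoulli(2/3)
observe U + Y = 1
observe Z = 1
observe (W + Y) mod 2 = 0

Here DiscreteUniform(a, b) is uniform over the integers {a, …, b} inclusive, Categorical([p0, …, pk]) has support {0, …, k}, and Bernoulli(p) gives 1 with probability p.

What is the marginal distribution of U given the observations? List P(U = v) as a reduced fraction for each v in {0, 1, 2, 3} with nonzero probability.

Enumerate traces; 12 have nonzero weight after conditioning:
  (Z=1, V=0, U=0, X=0, Y=1, W=1) weight 1/300
  (Z=1, V=0, U=0, X=1, Y=1, W=1) weight 1/600
  (Z=1, V=0, U=0, X=2, Y=1, W=1) weight 1/300
  (Z=1, V=0, U=1, X=0, Y=0, W=0) weight 1/400
  (Z=1, V=0, U=1, X=1, Y=0, W=0) weight 1/800
  (Z=1, V=0, U=1, X=2, Y=0, W=0) weight 1/400
  (Z=1, V=1, U=0, X=0, Y=1, W=1) weight 1/300
  (Z=1, V=1, U=0, X=1, Y=1, W=1) weight 1/600
  … 4 more
Group by U:
  weight(U=0) = 1/60
  weight(U=1) = 1/80
Total weight = 1/60 + 1/80 = 7/240
P(U=0 | obs) = 1/60 / 7/240 = 4/7
P(U=1 | obs) = 1/80 / 7/240 = 3/7

P(U=0) = 4/7, P(U=1) = 3/7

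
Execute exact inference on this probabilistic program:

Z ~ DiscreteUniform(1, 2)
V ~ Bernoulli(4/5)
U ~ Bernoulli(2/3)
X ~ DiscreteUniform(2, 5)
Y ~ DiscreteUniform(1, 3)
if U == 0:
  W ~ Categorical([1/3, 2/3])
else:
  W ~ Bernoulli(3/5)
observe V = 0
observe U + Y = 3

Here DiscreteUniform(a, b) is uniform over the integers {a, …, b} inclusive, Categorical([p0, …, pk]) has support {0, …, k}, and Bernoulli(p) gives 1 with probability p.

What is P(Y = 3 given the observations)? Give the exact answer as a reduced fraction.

P(Y = 3 | obs) = 1/3

Enumerate traces; 32 have nonzero weight after conditioning:
  (Z=1, V=0, U=0, X=2, Y=3, W=0) weight 1/1080
  (Z=1, V=0, U=0, X=2, Y=3, W=1) weight 1/540
  (Z=1, V=0, U=0, X=3, Y=3, W=0) weight 1/1080
  (Z=1, V=0, U=0, X=3, Y=3, W=1) weight 1/540
  (Z=1, V=0, U=0, X=4, Y=3, W=0) weight 1/1080
  (Z=1, V=0, U=0, X=4, Y=3, W=1) weight 1/540
  (Z=1, V=0, U=0, X=5, Y=3, W=0) weight 1/1080
  (Z=1, V=0, U=0, X=5, Y=3, W=1) weight 1/540
  (Z=1, V=0, U=1, X=2, Y=2, W=0) weight 1/450
  … 23 more
Group by Y:
  weight(Y=2) = 2/45
  weight(Y=3) = 1/45
Total weight = 2/45 + 1/45 = 1/15
P(Y=2 | obs) = 2/45 / 1/15 = 2/3
P(Y=3 | obs) = 1/45 / 1/15 = 1/3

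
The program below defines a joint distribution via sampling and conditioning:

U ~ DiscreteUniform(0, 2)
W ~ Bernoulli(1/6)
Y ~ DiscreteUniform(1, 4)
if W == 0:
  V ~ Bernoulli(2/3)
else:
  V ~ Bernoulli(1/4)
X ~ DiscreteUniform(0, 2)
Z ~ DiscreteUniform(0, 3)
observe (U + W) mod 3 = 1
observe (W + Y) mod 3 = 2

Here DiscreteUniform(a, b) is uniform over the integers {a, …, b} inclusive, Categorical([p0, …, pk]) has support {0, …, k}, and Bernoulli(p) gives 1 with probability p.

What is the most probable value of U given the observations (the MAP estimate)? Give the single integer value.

Enumerate traces; 72 have nonzero weight after conditioning:
  (U=0, W=1, Y=1, V=0, X=0, Z=0) weight 1/1152
  (U=0, W=1, Y=1, V=0, X=0, Z=1) weight 1/1152
  (U=0, W=1, Y=1, V=0, X=0, Z=2) weight 1/1152
  (U=0, W=1, Y=1, V=0, X=0, Z=3) weight 1/1152
  (U=0, W=1, Y=1, V=0, X=1, Z=0) weight 1/1152
  (U=0, W=1, Y=1, V=0, X=1, Z=1) weight 1/1152
  (U=0, W=1, Y=1, V=0, X=1, Z=2) weight 1/1152
  (U=0, W=1, Y=1, V=0, X=1, Z=3) weight 1/1152
  (U=1, W=0, Y=2, V=0, X=0, Z=0) weight 5/2592
  … 63 more
Group by U:
  weight(U=0) = 1/36
  weight(U=1) = 5/72
Total weight = 1/36 + 5/72 = 7/72
P(U=0 | obs) = 1/36 / 7/72 = 2/7
P(U=1 | obs) = 5/72 / 7/72 = 5/7
argmax = 1

argmax_v P(U = v | obs) = 1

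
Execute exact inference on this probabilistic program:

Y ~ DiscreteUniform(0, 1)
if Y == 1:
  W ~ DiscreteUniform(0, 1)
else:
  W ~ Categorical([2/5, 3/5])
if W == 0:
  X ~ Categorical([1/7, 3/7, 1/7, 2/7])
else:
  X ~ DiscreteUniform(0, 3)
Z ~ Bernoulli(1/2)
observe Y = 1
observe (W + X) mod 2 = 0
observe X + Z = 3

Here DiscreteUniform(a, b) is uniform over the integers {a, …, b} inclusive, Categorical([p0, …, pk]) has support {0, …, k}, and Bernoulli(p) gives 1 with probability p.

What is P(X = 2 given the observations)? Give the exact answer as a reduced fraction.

P(X = 2 | obs) = 4/11

Enumerate traces; 2 have nonzero weight after conditioning:
  (Y=1, W=0, X=2, Z=1) weight 1/56
  (Y=1, W=1, X=3, Z=0) weight 1/32
Group by X:
  weight(X=2) = 1/56
  weight(X=3) = 1/32
Total weight = 1/56 + 1/32 = 11/224
P(X=2 | obs) = 1/56 / 11/224 = 4/11
P(X=3 | obs) = 1/32 / 11/224 = 7/11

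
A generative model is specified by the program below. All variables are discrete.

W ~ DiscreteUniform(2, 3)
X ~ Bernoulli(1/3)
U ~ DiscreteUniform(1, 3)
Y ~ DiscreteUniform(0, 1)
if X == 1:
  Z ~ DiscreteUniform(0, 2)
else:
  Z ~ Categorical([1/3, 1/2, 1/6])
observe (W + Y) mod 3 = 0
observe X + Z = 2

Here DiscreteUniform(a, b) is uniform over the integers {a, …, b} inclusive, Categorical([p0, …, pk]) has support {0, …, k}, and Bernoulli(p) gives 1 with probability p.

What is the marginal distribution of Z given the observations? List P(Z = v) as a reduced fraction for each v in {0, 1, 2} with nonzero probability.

P(Z=1) = 1/2, P(Z=2) = 1/2

Enumerate traces; 12 have nonzero weight after conditioning:
  (W=2, X=0, U=1, Y=1, Z=2) weight 1/108
  (W=2, X=0, U=2, Y=1, Z=2) weight 1/108
  (W=2, X=0, U=3, Y=1, Z=2) weight 1/108
  (W=2, X=1, U=1, Y=1, Z=1) weight 1/108
  (W=2, X=1, U=2, Y=1, Z=1) weight 1/108
  (W=2, X=1, U=3, Y=1, Z=1) weight 1/108
  (W=3, X=0, U=1, Y=0, Z=2) weight 1/108
  (W=3, X=0, U=2, Y=0, Z=2) weight 1/108
  … 4 more
Group by Z:
  weight(Z=1) = 1/18
  weight(Z=2) = 1/18
Total weight = 1/18 + 1/18 = 1/9
P(Z=1 | obs) = 1/18 / 1/9 = 1/2
P(Z=2 | obs) = 1/18 / 1/9 = 1/2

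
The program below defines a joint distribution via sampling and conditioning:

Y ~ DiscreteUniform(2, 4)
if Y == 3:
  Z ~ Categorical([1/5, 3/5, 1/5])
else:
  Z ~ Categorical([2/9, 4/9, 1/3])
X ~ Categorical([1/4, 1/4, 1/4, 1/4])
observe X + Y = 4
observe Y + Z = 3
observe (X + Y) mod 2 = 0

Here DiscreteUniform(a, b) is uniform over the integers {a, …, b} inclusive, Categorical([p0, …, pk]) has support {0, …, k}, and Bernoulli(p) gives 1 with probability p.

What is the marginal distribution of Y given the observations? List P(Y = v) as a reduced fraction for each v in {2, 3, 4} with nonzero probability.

Enumerate traces; 2 have nonzero weight after conditioning:
  (Y=2, Z=1, X=2) weight 1/27
  (Y=3, Z=0, X=1) weight 1/60
Group by Y:
  weight(Y=2) = 1/27
  weight(Y=3) = 1/60
Total weight = 1/27 + 1/60 = 29/540
P(Y=2 | obs) = 1/27 / 29/540 = 20/29
P(Y=3 | obs) = 1/60 / 29/540 = 9/29

P(Y=2) = 20/29, P(Y=3) = 9/29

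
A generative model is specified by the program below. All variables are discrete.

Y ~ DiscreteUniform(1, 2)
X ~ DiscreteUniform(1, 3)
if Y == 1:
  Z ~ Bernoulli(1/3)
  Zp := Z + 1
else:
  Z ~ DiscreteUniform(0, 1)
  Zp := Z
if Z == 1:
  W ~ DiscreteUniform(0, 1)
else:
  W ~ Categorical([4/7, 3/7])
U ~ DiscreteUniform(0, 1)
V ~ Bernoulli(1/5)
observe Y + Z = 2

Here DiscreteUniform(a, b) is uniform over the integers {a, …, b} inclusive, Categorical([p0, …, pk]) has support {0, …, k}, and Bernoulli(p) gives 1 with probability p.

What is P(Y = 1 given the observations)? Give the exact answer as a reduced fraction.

Enumerate traces; 48 have nonzero weight after conditioning:
  (Y=1, X=1, Z=1, W=0, U=0, V=0) weight 1/90
  (Y=1, X=1, Z=1, W=0, U=0, V=1) weight 1/360
  (Y=1, X=1, Z=1, W=0, U=1, V=0) weight 1/90
  (Y=1, X=1, Z=1, W=0, U=1, V=1) weight 1/360
  (Y=1, X=1, Z=1, W=1, U=0, V=0) weight 1/90
  (Y=1, X=1, Z=1, W=1, U=0, V=1) weight 1/360
  (Y=1, X=1, Z=1, W=1, U=1, V=0) weight 1/90
  (Y=1, X=1, Z=1, W=1, U=1, V=1) weight 1/360
  (Y=2, X=1, Z=0, W=0, U=0, V=0) weight 2/105
  … 39 more
Group by Y:
  weight(Y=1) = 1/6
  weight(Y=2) = 1/4
Total weight = 1/6 + 1/4 = 5/12
P(Y=1 | obs) = 1/6 / 5/12 = 2/5
P(Y=2 | obs) = 1/4 / 5/12 = 3/5

P(Y = 1 | obs) = 2/5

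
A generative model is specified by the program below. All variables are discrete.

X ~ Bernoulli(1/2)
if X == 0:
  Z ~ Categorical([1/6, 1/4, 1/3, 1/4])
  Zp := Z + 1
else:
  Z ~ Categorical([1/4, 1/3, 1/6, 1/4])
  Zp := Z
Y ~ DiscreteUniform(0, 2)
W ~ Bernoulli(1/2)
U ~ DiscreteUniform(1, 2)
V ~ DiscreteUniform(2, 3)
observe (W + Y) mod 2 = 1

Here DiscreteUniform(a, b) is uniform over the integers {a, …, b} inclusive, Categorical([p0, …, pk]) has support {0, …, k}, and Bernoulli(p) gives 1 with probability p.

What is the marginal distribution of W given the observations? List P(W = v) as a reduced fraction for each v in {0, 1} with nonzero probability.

Enumerate traces; 96 have nonzero weight after conditioning:
  (X=0, Z=0, Y=0, W=1, U=1, V=2) weight 1/288
  (X=0, Z=0, Y=0, W=1, U=1, V=3) weight 1/288
  (X=0, Z=0, Y=0, W=1, U=2, V=2) weight 1/288
  (X=0, Z=0, Y=0, W=1, U=2, V=3) weight 1/288
  (X=0, Z=0, Y=1, W=0, U=1, V=2) weight 1/288
  (X=0, Z=0, Y=1, W=0, U=1, V=3) weight 1/288
  (X=0, Z=0, Y=1, W=0, U=2, V=2) weight 1/288
  (X=0, Z=0, Y=1, W=0, U=2, V=3) weight 1/288
  … 88 more
Group by W:
  weight(W=0) = 1/6
  weight(W=1) = 1/3
Total weight = 1/6 + 1/3 = 1/2
P(W=0 | obs) = 1/6 / 1/2 = 1/3
P(W=1 | obs) = 1/3 / 1/2 = 2/3

P(W=0) = 1/3, P(W=1) = 2/3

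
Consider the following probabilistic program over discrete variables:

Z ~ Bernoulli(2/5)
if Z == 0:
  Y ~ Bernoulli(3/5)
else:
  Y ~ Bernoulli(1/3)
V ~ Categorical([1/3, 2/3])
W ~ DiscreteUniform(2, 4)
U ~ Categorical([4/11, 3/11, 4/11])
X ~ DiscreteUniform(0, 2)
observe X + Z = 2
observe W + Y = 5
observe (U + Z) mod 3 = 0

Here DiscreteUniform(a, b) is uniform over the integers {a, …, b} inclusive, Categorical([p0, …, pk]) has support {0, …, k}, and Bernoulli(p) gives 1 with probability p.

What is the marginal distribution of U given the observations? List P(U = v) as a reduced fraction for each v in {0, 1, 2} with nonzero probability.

Enumerate traces; 4 have nonzero weight after conditioning:
  (Z=0, Y=1, V=0, W=4, U=0, X=2) weight 4/825
  (Z=0, Y=1, V=1, W=4, U=0, X=2) weight 8/825
  (Z=1, Y=1, V=0, W=4, U=2, X=1) weight 8/4455
  (Z=1, Y=1, V=1, W=4, U=2, X=1) weight 16/4455
Group by U:
  weight(U=0) = 4/275
  weight(U=2) = 8/1485
Total weight = 4/275 + 8/1485 = 148/7425
P(U=0 | obs) = 4/275 / 148/7425 = 27/37
P(U=2 | obs) = 8/1485 / 148/7425 = 10/37

P(U=0) = 27/37, P(U=2) = 10/37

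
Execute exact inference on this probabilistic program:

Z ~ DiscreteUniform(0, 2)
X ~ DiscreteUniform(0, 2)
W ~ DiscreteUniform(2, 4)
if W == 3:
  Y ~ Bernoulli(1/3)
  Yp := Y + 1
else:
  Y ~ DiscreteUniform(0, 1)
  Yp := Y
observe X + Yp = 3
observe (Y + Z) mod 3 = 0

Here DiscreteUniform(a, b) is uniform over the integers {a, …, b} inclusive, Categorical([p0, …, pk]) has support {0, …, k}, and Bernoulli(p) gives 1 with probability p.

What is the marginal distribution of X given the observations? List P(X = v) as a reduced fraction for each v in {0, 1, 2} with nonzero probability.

Enumerate traces; 4 have nonzero weight after conditioning:
  (Z=0, X=2, W=3, Y=0) weight 2/81
  (Z=2, X=1, W=3, Y=1) weight 1/81
  (Z=2, X=2, W=2, Y=1) weight 1/54
  (Z=2, X=2, W=4, Y=1) weight 1/54
Group by X:
  weight(X=1) = 1/81
  weight(X=2) = 5/81
Total weight = 1/81 + 5/81 = 2/27
P(X=1 | obs) = 1/81 / 2/27 = 1/6
P(X=2 | obs) = 5/81 / 2/27 = 5/6

P(X=1) = 1/6, P(X=2) = 5/6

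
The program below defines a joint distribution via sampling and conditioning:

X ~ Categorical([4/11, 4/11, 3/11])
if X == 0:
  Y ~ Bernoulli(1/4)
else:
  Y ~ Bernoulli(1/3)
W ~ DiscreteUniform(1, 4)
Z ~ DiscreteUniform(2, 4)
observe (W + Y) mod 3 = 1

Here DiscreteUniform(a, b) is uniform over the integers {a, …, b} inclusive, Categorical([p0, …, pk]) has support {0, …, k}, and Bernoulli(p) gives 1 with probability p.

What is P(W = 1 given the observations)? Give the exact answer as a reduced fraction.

P(W = 1 | obs) = 23/56

Enumerate traces; 27 have nonzero weight after conditioning:
  (X=0, Y=0, W=1, Z=2) weight 1/44
  (X=0, Y=0, W=1, Z=3) weight 1/44
  (X=0, Y=0, W=1, Z=4) weight 1/44
  (X=0, Y=0, W=4, Z=2) weight 1/44
  (X=0, Y=0, W=4, Z=3) weight 1/44
  (X=0, Y=0, W=4, Z=4) weight 1/44
  (X=0, Y=1, W=3, Z=2) weight 1/132
  (X=0, Y=1, W=3, Z=3) weight 1/132
  … 19 more
Group by W:
  weight(W=1) = 23/132
  weight(W=3) = 5/66
  weight(W=4) = 23/132
Total weight = 23/132 + 5/66 + 23/132 = 14/33
P(W=1 | obs) = 23/132 / 14/33 = 23/56
P(W=3 | obs) = 5/66 / 14/33 = 5/28
P(W=4 | obs) = 23/132 / 14/33 = 23/56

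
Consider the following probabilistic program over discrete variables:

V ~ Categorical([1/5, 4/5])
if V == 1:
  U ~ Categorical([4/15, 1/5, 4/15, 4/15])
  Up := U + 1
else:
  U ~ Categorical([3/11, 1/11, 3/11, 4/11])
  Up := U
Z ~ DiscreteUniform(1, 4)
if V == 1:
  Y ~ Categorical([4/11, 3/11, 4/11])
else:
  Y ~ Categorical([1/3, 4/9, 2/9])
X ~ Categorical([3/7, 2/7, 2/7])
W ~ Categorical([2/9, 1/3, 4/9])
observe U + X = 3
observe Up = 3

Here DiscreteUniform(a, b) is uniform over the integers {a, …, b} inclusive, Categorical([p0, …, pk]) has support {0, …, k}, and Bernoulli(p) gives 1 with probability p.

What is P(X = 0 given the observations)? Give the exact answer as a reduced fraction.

P(X = 0 | obs) = 45/133

Enumerate traces; 72 have nonzero weight after conditioning:
  (V=0, U=3, Z=1, Y=0, X=0, W=0) weight 2/3465
  (V=0, U=3, Z=1, Y=0, X=0, W=1) weight 1/1155
  (V=0, U=3, Z=1, Y=0, X=0, W=2) weight 4/3465
  (V=0, U=3, Z=1, Y=1, X=0, W=0) weight 8/10395
  (V=0, U=3, Z=1, Y=1, X=0, W=1) weight 4/3465
  (V=0, U=3, Z=1, Y=1, X=0, W=2) weight 16/10395
  (V=0, U=3, Z=1, Y=2, X=0, W=0) weight 4/10395
  (V=0, U=3, Z=1, Y=2, X=0, W=1) weight 2/3465
  (V=1, U=2, Z=1, Y=0, X=1, W=0) weight 64/51975
  … 63 more
Group by X:
  weight(X=0) = 12/385
  weight(X=1) = 32/525
Total weight = 12/385 + 32/525 = 76/825
P(X=0 | obs) = 12/385 / 76/825 = 45/133
P(X=1 | obs) = 32/525 / 76/825 = 88/133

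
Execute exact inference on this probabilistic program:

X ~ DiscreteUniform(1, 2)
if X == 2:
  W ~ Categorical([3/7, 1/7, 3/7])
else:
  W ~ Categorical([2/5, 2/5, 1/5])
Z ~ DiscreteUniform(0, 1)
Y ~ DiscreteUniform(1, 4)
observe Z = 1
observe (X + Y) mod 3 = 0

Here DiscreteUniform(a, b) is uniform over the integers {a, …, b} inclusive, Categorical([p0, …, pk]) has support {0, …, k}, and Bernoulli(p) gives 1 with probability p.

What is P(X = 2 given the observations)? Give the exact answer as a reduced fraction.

Enumerate traces; 9 have nonzero weight after conditioning:
  (X=1, W=0, Z=1, Y=2) weight 1/40
  (X=1, W=1, Z=1, Y=2) weight 1/40
  (X=1, W=2, Z=1, Y=2) weight 1/80
  (X=2, W=0, Z=1, Y=1) weight 3/112
  (X=2, W=0, Z=1, Y=4) weight 3/112
  (X=2, W=1, Z=1, Y=1) weight 1/112
  (X=2, W=1, Z=1, Y=4) weight 1/112
  (X=2, W=2, Z=1, Y=1) weight 3/112
  … 1 more
Group by X:
  weight(X=1) = 1/16
  weight(X=2) = 1/8
Total weight = 1/16 + 1/8 = 3/16
P(X=1 | obs) = 1/16 / 3/16 = 1/3
P(X=2 | obs) = 1/8 / 3/16 = 2/3

P(X = 2 | obs) = 2/3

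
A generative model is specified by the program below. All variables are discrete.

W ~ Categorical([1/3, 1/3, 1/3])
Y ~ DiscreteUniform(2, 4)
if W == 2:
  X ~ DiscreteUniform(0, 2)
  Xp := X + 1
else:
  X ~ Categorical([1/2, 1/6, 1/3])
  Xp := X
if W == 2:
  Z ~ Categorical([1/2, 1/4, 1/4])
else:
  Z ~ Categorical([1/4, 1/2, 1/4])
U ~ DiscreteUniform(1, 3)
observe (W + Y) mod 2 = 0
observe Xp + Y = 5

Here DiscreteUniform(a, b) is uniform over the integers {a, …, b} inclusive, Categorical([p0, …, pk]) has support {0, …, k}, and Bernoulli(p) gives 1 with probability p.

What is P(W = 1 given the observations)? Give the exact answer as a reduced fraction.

P(W = 1 | obs) = 2/7

Enumerate traces; 36 have nonzero weight after conditioning:
  (W=0, Y=4, X=1, Z=0, U=1) weight 1/648
  (W=0, Y=4, X=1, Z=0, U=2) weight 1/648
  (W=0, Y=4, X=1, Z=0, U=3) weight 1/648
  (W=0, Y=4, X=1, Z=1, U=1) weight 1/324
  (W=0, Y=4, X=1, Z=1, U=2) weight 1/324
  (W=0, Y=4, X=1, Z=1, U=3) weight 1/324
  (W=0, Y=4, X=1, Z=2, U=1) weight 1/648
  (W=0, Y=4, X=1, Z=2, U=2) weight 1/648
  (W=1, Y=3, X=2, Z=0, U=1) weight 1/324
  (W=2, Y=2, X=2, Z=0, U=1) weight 1/162
  … 26 more
Group by W:
  weight(W=0) = 1/54
  weight(W=1) = 1/27
  weight(W=2) = 2/27
Total weight = 1/54 + 1/27 + 2/27 = 7/54
P(W=0 | obs) = 1/54 / 7/54 = 1/7
P(W=1 | obs) = 1/27 / 7/54 = 2/7
P(W=2 | obs) = 2/27 / 7/54 = 4/7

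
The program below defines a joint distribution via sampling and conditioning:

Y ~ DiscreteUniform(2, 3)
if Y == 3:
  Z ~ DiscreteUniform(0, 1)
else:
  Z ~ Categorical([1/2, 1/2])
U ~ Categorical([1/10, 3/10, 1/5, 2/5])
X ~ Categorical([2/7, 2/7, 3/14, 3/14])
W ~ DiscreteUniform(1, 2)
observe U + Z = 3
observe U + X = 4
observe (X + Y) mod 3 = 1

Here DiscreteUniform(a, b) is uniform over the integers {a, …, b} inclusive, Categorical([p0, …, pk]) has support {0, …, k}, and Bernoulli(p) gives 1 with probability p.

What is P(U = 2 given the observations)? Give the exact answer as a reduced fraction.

P(U = 2 | obs) = 3/11

Enumerate traces; 4 have nonzero weight after conditioning:
  (Y=2, Z=1, U=2, X=2, W=1) weight 3/560
  (Y=2, Z=1, U=2, X=2, W=2) weight 3/560
  (Y=3, Z=0, U=3, X=1, W=1) weight 1/70
  (Y=3, Z=0, U=3, X=1, W=2) weight 1/70
Group by U:
  weight(U=2) = 3/280
  weight(U=3) = 1/35
Total weight = 3/280 + 1/35 = 11/280
P(U=2 | obs) = 3/280 / 11/280 = 3/11
P(U=3 | obs) = 1/35 / 11/280 = 8/11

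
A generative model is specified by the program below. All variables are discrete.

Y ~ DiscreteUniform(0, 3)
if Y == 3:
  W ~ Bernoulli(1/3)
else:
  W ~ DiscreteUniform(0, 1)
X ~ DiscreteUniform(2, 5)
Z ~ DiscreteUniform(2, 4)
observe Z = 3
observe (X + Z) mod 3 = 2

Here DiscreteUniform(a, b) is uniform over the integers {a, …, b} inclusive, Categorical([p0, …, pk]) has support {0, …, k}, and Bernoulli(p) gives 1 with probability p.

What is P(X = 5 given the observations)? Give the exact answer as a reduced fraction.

Enumerate traces; 16 have nonzero weight after conditioning:
  (Y=0, W=0, X=2, Z=3) weight 1/96
  (Y=0, W=0, X=5, Z=3) weight 1/96
  (Y=0, W=1, X=2, Z=3) weight 1/96
  (Y=0, W=1, X=5, Z=3) weight 1/96
  (Y=1, W=0, X=2, Z=3) weight 1/96
  (Y=1, W=0, X=5, Z=3) weight 1/96
  (Y=1, W=1, X=2, Z=3) weight 1/96
  (Y=1, W=1, X=5, Z=3) weight 1/96
  … 8 more
Group by X:
  weight(X=2) = 1/12
  weight(X=5) = 1/12
Total weight = 1/12 + 1/12 = 1/6
P(X=2 | obs) = 1/12 / 1/6 = 1/2
P(X=5 | obs) = 1/12 / 1/6 = 1/2

P(X = 5 | obs) = 1/2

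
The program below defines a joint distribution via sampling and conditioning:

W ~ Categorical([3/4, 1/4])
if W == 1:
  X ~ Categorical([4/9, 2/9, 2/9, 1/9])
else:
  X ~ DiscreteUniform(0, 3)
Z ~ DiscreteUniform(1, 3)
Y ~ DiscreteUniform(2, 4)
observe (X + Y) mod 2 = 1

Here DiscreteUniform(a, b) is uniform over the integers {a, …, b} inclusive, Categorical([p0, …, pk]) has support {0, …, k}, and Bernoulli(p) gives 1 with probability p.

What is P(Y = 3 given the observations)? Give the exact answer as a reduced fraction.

Enumerate traces; 36 have nonzero weight after conditioning:
  (W=0, X=0, Z=1, Y=3) weight 1/48
  (W=0, X=0, Z=2, Y=3) weight 1/48
  (W=0, X=0, Z=3, Y=3) weight 1/48
  (W=0, X=1, Z=1, Y=2) weight 1/48
  (W=0, X=1, Z=1, Y=4) weight 1/48
  (W=0, X=1, Z=2, Y=2) weight 1/48
  (W=0, X=1, Z=2, Y=4) weight 1/48
  (W=0, X=1, Z=3, Y=2) weight 1/48
  … 28 more
Group by Y:
  weight(Y=2) = 11/72
  weight(Y=3) = 13/72
  weight(Y=4) = 11/72
Total weight = 11/72 + 13/72 + 11/72 = 35/72
P(Y=2 | obs) = 11/72 / 35/72 = 11/35
P(Y=3 | obs) = 13/72 / 35/72 = 13/35
P(Y=4 | obs) = 11/72 / 35/72 = 11/35

P(Y = 3 | obs) = 13/35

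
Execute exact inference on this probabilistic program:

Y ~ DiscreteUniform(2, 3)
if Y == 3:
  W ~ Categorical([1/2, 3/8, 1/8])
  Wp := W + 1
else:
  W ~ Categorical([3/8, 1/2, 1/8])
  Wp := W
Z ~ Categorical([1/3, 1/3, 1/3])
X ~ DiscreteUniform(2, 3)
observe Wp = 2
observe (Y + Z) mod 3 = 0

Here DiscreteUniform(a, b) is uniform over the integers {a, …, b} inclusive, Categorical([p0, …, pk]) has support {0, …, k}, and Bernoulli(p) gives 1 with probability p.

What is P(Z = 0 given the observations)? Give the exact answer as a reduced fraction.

Enumerate traces; 4 have nonzero weight after conditioning:
  (Y=2, W=2, Z=1, X=2) weight 1/96
  (Y=2, W=2, Z=1, X=3) weight 1/96
  (Y=3, W=1, Z=0, X=2) weight 1/32
  (Y=3, W=1, Z=0, X=3) weight 1/32
Group by Z:
  weight(Z=0) = 1/16
  weight(Z=1) = 1/48
Total weight = 1/16 + 1/48 = 1/12
P(Z=0 | obs) = 1/16 / 1/12 = 3/4
P(Z=1 | obs) = 1/48 / 1/12 = 1/4

P(Z = 0 | obs) = 3/4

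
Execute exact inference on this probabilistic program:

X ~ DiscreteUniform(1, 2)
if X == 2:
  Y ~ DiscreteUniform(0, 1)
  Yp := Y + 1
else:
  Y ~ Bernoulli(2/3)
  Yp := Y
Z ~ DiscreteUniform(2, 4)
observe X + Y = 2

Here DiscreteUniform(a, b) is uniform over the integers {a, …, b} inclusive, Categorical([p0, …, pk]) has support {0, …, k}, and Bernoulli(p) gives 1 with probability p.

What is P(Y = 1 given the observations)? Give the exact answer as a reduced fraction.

P(Y = 1 | obs) = 4/7

Enumerate traces; 6 have nonzero weight after conditioning:
  (X=1, Y=1, Z=2) weight 1/9
  (X=1, Y=1, Z=3) weight 1/9
  (X=1, Y=1, Z=4) weight 1/9
  (X=2, Y=0, Z=2) weight 1/12
  (X=2, Y=0, Z=3) weight 1/12
  (X=2, Y=0, Z=4) weight 1/12
Group by Y:
  weight(Y=0) = 1/4
  weight(Y=1) = 1/3
Total weight = 1/4 + 1/3 = 7/12
P(Y=0 | obs) = 1/4 / 7/12 = 3/7
P(Y=1 | obs) = 1/3 / 7/12 = 4/7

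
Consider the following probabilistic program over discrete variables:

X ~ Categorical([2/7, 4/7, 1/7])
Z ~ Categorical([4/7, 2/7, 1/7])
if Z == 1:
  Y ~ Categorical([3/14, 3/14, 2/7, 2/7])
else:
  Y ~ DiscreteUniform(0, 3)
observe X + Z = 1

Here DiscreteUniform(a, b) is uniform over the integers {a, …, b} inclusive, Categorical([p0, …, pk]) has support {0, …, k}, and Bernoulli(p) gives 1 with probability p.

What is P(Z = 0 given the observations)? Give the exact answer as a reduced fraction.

Enumerate traces; 8 have nonzero weight after conditioning:
  (X=0, Z=1, Y=0) weight 6/343
  (X=0, Z=1, Y=1) weight 6/343
  (X=0, Z=1, Y=2) weight 8/343
  (X=0, Z=1, Y=3) weight 8/343
  (X=1, Z=0, Y=0) weight 4/49
  (X=1, Z=0, Y=1) weight 4/49
  (X=1, Z=0, Y=2) weight 4/49
  (X=1, Z=0, Y=3) weight 4/49
Group by Z:
  weight(Z=0) = 16/49
  weight(Z=1) = 4/49
Total weight = 16/49 + 4/49 = 20/49
P(Z=0 | obs) = 16/49 / 20/49 = 4/5
P(Z=1 | obs) = 4/49 / 20/49 = 1/5

P(Z = 0 | obs) = 4/5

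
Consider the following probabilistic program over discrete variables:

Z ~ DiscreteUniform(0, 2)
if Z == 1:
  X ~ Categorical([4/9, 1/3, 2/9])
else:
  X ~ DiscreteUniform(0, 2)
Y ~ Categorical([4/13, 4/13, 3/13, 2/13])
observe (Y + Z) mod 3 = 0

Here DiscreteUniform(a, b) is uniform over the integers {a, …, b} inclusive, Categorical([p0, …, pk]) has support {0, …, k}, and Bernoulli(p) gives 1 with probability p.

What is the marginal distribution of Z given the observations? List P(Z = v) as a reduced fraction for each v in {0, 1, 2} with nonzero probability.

P(Z=0) = 6/13, P(Z=1) = 3/13, P(Z=2) = 4/13

Enumerate traces; 12 have nonzero weight after conditioning:
  (Z=0, X=0, Y=0) weight 4/117
  (Z=0, X=0, Y=3) weight 2/117
  (Z=0, X=1, Y=0) weight 4/117
  (Z=0, X=1, Y=3) weight 2/117
  (Z=0, X=2, Y=0) weight 4/117
  (Z=0, X=2, Y=3) weight 2/117
  (Z=1, X=0, Y=2) weight 4/117
  (Z=1, X=1, Y=2) weight 1/39
  (Z=2, X=0, Y=1) weight 4/117
  … 3 more
Group by Z:
  weight(Z=0) = 2/13
  weight(Z=1) = 1/13
  weight(Z=2) = 4/39
Total weight = 2/13 + 1/13 + 4/39 = 1/3
P(Z=0 | obs) = 2/13 / 1/3 = 6/13
P(Z=1 | obs) = 1/13 / 1/3 = 3/13
P(Z=2 | obs) = 4/39 / 1/3 = 4/13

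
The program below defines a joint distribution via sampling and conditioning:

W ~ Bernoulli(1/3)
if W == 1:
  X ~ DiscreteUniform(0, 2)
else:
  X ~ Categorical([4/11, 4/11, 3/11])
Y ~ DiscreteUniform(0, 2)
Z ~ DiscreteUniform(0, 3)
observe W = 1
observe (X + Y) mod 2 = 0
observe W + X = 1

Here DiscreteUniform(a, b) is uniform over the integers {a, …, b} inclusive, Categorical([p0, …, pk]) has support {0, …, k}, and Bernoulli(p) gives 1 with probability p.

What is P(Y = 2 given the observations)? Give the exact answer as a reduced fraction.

P(Y = 2 | obs) = 1/2

Enumerate traces; 8 have nonzero weight after conditioning:
  (W=1, X=0, Y=0, Z=0) weight 1/108
  (W=1, X=0, Y=0, Z=1) weight 1/108
  (W=1, X=0, Y=0, Z=2) weight 1/108
  (W=1, X=0, Y=0, Z=3) weight 1/108
  (W=1, X=0, Y=2, Z=0) weight 1/108
  (W=1, X=0, Y=2, Z=1) weight 1/108
  (W=1, X=0, Y=2, Z=2) weight 1/108
  (W=1, X=0, Y=2, Z=3) weight 1/108
Group by Y:
  weight(Y=0) = 1/27
  weight(Y=2) = 1/27
Total weight = 1/27 + 1/27 = 2/27
P(Y=0 | obs) = 1/27 / 2/27 = 1/2
P(Y=2 | obs) = 1/27 / 2/27 = 1/2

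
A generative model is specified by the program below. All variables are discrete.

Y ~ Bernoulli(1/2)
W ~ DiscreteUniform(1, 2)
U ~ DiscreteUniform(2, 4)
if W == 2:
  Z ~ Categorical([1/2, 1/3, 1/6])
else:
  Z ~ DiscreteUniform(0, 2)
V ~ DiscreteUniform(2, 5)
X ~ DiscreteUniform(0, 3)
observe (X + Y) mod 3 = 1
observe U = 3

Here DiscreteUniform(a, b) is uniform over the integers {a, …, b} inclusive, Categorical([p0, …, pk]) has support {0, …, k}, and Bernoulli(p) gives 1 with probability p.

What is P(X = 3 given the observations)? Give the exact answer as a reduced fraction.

P(X = 3 | obs) = 1/3

Enumerate traces; 72 have nonzero weight after conditioning:
  (Y=0, W=1, U=3, Z=0, V=2, X=1) weight 1/576
  (Y=0, W=1, U=3, Z=0, V=3, X=1) weight 1/576
  (Y=0, W=1, U=3, Z=0, V=4, X=1) weight 1/576
  (Y=0, W=1, U=3, Z=0, V=5, X=1) weight 1/576
  (Y=0, W=1, U=3, Z=1, V=2, X=1) weight 1/576
  (Y=0, W=1, U=3, Z=1, V=3, X=1) weight 1/576
  (Y=0, W=1, U=3, Z=1, V=4, X=1) weight 1/576
  (Y=0, W=1, U=3, Z=1, V=5, X=1) weight 1/576
  (Y=1, W=1, U=3, Z=0, V=2, X=0) weight 1/576
  (Y=1, W=1, U=3, Z=0, V=2, X=3) weight 1/576
  … 62 more
Group by X:
  weight(X=0) = 1/24
  weight(X=1) = 1/24
  weight(X=3) = 1/24
Total weight = 1/24 + 1/24 + 1/24 = 1/8
P(X=0 | obs) = 1/24 / 1/8 = 1/3
P(X=1 | obs) = 1/24 / 1/8 = 1/3
P(X=3 | obs) = 1/24 / 1/8 = 1/3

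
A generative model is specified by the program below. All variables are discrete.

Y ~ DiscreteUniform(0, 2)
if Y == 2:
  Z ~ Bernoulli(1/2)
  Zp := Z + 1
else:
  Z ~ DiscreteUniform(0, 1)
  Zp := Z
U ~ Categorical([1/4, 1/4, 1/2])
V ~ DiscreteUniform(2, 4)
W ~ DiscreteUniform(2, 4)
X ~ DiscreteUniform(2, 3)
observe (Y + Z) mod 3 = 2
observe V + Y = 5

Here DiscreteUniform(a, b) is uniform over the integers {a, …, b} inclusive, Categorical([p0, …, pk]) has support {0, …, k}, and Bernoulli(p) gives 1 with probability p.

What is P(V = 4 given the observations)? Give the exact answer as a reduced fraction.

Enumerate traces; 36 have nonzero weight after conditioning:
  (Y=1, Z=1, U=0, V=4, W=2, X=2) weight 1/432
  (Y=1, Z=1, U=0, V=4, W=2, X=3) weight 1/432
  (Y=1, Z=1, U=0, V=4, W=3, X=2) weight 1/432
  (Y=1, Z=1, U=0, V=4, W=3, X=3) weight 1/432
  (Y=1, Z=1, U=0, V=4, W=4, X=2) weight 1/432
  (Y=1, Z=1, U=0, V=4, W=4, X=3) weight 1/432
  (Y=1, Z=1, U=1, V=4, W=2, X=2) weight 1/432
  (Y=1, Z=1, U=1, V=4, W=2, X=3) weight 1/432
  (Y=2, Z=0, U=0, V=3, W=2, X=2) weight 1/432
  … 27 more
Group by V:
  weight(V=3) = 1/18
  weight(V=4) = 1/18
Total weight = 1/18 + 1/18 = 1/9
P(V=3 | obs) = 1/18 / 1/9 = 1/2
P(V=4 | obs) = 1/18 / 1/9 = 1/2

P(V = 4 | obs) = 1/2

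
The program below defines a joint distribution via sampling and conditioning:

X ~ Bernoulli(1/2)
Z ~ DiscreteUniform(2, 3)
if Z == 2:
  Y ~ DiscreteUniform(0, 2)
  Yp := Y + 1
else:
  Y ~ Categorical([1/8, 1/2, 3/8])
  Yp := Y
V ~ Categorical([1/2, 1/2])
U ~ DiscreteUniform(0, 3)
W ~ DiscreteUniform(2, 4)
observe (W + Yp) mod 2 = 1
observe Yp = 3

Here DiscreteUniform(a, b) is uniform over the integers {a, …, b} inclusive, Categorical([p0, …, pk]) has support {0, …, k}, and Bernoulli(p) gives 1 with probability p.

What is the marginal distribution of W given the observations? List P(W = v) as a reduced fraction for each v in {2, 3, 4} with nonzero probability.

Enumerate traces; 32 have nonzero weight after conditioning:
  (X=0, Z=2, Y=2, V=0, U=0, W=2) weight 1/288
  (X=0, Z=2, Y=2, V=0, U=0, W=4) weight 1/288
  (X=0, Z=2, Y=2, V=0, U=1, W=2) weight 1/288
  (X=0, Z=2, Y=2, V=0, U=1, W=4) weight 1/288
  (X=0, Z=2, Y=2, V=0, U=2, W=2) weight 1/288
  (X=0, Z=2, Y=2, V=0, U=2, W=4) weight 1/288
  (X=0, Z=2, Y=2, V=0, U=3, W=2) weight 1/288
  (X=0, Z=2, Y=2, V=0, U=3, W=4) weight 1/288
  … 24 more
Group by W:
  weight(W=2) = 1/18
  weight(W=4) = 1/18
Total weight = 1/18 + 1/18 = 1/9
P(W=2 | obs) = 1/18 / 1/9 = 1/2
P(W=4 | obs) = 1/18 / 1/9 = 1/2

P(W=2) = 1/2, P(W=4) = 1/2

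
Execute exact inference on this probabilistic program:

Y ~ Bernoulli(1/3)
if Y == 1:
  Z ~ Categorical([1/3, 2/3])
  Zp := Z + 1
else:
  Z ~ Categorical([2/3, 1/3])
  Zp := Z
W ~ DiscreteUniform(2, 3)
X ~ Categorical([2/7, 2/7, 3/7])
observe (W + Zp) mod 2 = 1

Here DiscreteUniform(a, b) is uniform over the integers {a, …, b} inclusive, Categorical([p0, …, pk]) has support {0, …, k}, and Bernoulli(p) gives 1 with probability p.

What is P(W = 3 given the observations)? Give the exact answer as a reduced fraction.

Enumerate traces; 12 have nonzero weight after conditioning:
  (Y=0, Z=0, W=3, X=0) weight 4/63
  (Y=0, Z=0, W=3, X=1) weight 4/63
  (Y=0, Z=0, W=3, X=2) weight 2/21
  (Y=0, Z=1, W=2, X=0) weight 2/63
  (Y=0, Z=1, W=2, X=1) weight 2/63
  (Y=0, Z=1, W=2, X=2) weight 1/21
  (Y=1, Z=0, W=2, X=0) weight 1/63
  (Y=1, Z=0, W=2, X=1) weight 1/63
  … 4 more
Group by W:
  weight(W=2) = 1/6
  weight(W=3) = 1/3
Total weight = 1/6 + 1/3 = 1/2
P(W=2 | obs) = 1/6 / 1/2 = 1/3
P(W=3 | obs) = 1/3 / 1/2 = 2/3

P(W = 3 | obs) = 2/3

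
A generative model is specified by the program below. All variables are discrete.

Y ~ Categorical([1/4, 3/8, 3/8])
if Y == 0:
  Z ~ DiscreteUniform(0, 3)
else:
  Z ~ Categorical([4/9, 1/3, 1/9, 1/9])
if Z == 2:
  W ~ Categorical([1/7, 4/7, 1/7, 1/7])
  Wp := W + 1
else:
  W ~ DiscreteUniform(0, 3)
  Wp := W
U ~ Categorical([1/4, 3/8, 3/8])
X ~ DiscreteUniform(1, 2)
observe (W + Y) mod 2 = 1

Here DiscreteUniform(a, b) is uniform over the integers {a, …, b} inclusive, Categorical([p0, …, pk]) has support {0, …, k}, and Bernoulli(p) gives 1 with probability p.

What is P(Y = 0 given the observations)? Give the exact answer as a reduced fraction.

P(Y = 0 | obs) = 31/115

Enumerate traces; 144 have nonzero weight after conditioning:
  (Y=0, Z=0, W=1, U=0, X=1) weight 1/512
  (Y=0, Z=0, W=1, U=0, X=2) weight 1/512
  (Y=0, Z=0, W=1, U=1, X=1) weight 3/1024
  (Y=0, Z=0, W=1, U=1, X=2) weight 3/1024
  (Y=0, Z=0, W=1, U=2, X=1) weight 3/1024
  (Y=0, Z=0, W=1, U=2, X=2) weight 3/1024
  (Y=0, Z=0, W=3, U=0, X=1) weight 1/512
  (Y=0, Z=0, W=3, U=0, X=2) weight 1/512
  (Y=1, Z=0, W=0, U=0, X=1) weight 1/192
  (Y=2, Z=0, W=1, U=0, X=1) weight 1/192
  … 134 more
Group by Y:
  weight(Y=0) = 31/224
  weight(Y=1) = 5/28
  weight(Y=2) = 11/56
Total weight = 31/224 + 5/28 + 11/56 = 115/224
P(Y=0 | obs) = 31/224 / 115/224 = 31/115
P(Y=1 | obs) = 5/28 / 115/224 = 8/23
P(Y=2 | obs) = 11/56 / 115/224 = 44/115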